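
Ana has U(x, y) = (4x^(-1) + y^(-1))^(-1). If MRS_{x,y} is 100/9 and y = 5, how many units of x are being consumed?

x = 3

For CES with ρ = -1, MRS = (4/1)·(y/x)^2.
Setting (4/1)·(5/x)^2 = 100/9 gives (5/x)^2 = 25/9, so 5/x = 5/3 and x = 3.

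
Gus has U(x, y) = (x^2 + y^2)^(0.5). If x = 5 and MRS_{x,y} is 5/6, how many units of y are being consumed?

For CES with ρ = 2, MRS = (y/x)^(-1).
Setting (y/5)^(-1) = 5/6 gives y/5 = 1.2 and y = 6.

y = 6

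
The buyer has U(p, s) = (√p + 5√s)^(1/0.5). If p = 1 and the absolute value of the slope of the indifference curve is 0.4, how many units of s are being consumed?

s = 4

For CES with ρ = 0.5, MRS = (1/5)·√(s/p).
Setting (1/5)·√(s/1) = 0.4 gives √(s/1) = 2, so s/1 = 4 and s = 4.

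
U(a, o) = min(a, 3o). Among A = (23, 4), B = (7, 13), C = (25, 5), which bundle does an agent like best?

Evaluate utility at each bundle:
U(A) = 12.
U(B) = 7.
U(C) = 15.
Highest utility is C, so C ≻ A ≻ B.

Bundle C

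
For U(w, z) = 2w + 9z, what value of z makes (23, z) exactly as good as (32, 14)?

z = 16

U(32, 14) = 190.
Set U(23, z) = 190 and solve.
2·23 + 9z = 190 ⇒ 9z = 144 ⇒ z = 16.
Check: U(23, 16) = 190.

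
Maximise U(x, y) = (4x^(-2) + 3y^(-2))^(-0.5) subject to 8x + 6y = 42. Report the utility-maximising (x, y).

For CES with ρ = -2, MRS = (4/3)·(y/x)^3.
Tangency: set MRS = p_x/p_y = 8/6 = 4/3.
So (y/x)^3 = 1; taking the cube root, y/x = 1, i.e. y = x.
Substitute into the budget 8·x + 6·y = 42: 14·x = 42, so x* = 3 and y* = 3.

x* = 3, y* = 3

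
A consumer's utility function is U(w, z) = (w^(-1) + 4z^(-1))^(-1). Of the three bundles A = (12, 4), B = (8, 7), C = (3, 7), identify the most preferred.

Bundle B

Evaluate utility at each bundle:
U(A) = 0.923.
U(B) = 1.436.
U(C) = 1.105.
Highest utility is B, so B ≻ C ≻ A.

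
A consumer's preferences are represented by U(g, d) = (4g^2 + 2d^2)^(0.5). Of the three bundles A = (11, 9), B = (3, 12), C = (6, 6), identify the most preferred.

Bundle A

Evaluate utility at each bundle:
U(A) = 25.417.
U(B) = 18.000.
U(C) = 14.697.
Highest utility is A, so A ≻ B ≻ C.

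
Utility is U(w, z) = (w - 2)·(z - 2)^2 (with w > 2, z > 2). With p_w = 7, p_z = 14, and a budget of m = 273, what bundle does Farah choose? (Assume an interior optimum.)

w* = 13, z* = 13

MU_w = (z−2)^2, MU_z = 2·(w−2)·(z−2).
MRS = (1/2)·(z−2)/(w−2).
Tangency: set MRS = p_w/p_z = 7/14 = 0.5.
So (1/2)·(z − 2)/(w − 2) = 0.5, i.e. (z − 2) = (w − 2).
Rewrite the budget in excess-of-subsistence terms: 7·(w − 2) + 14·(z − 2) = 273 − 7·2 − 14·2 = 231.
Substituting, 21·(w − 2) = 231, so w − 2 = 11 and w* = 13.
Then z − 2 = 11, so z* = 13.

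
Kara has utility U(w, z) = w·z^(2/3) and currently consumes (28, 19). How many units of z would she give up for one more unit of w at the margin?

MU_w = z^(2/3) and MU_z = 2/3·w·z^(-1/3).
MRS = MU_w/MU_z = (1.5)·z/w.
At (28, 19): MRS = 57/56.
So at (28, 19) the consumer would give up 57/56 units of z for one more unit of w.

MRS = 57/56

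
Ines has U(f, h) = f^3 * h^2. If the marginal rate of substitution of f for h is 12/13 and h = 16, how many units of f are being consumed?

MU_f = 3·f^2·h^2 and MU_h = 2·f^3·h.
MRS = MU_f/MU_h = (3/2)·h/f.
Substitute h = 16: MRS = 24/f. Setting 24/f = 12/13 gives f = 24/(12/13) = 26.

f = 26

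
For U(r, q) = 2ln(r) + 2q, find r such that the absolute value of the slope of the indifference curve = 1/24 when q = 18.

MU_r = 2/r, MU_q = 2.
MRS = 2/r ÷ 2.
MRS depends only on r: 1/r = 1/24 ⇒ r = 1/(1/24) = 24.

r = 24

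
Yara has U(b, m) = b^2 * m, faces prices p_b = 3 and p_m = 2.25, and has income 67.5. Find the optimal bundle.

b* = 15, m* = 10

MU_b = 2·b·m and MU_m = b^2.
MRS = MU_b/MU_m = (2/1)·m/b.
Tangency: set MRS = p_b/p_m = 3/2.25 = 4/3.
So (2/1)·m/b = 4/3, i.e. m = (2/3)·b.
Substitute into the budget 3·b + 2.25·m = 67.5: 4.5·b = 67.5, so b* = 15.
Then m* = (2/3)·15 = 10.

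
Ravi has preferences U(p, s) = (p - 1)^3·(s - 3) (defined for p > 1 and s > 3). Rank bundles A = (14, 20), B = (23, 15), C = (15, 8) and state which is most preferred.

Bundle B

Evaluate utility at each bundle:
U(A) = 37349.
U(B) = 127776.
U(C) = 13720.
Highest utility is B, so B ≻ A ≻ C.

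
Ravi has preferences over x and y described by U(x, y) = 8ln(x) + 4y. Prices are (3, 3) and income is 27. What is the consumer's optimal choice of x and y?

x* = 2, y* = 7

MU_x = 8/x, MU_y = 4.
MRS = 8/x ÷ 4.
Tangency: set MRS = p_x/p_y = 3/3 = 1.
MRS depends only on x: 2/x = 1 ⇒ x* = 2/1 = 2.
From the budget, 3·y = 27 − 3·2 = 21, so y* = 7.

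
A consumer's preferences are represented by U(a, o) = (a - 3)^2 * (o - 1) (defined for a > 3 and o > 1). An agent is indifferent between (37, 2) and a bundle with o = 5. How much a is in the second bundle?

U(37, 2) = 1156.
Set U(a, 5) = 1156 and solve.
With o = 5: (5 − 1) = 4, so (a − 3)^2 = 1156/4 = 289.
Taking the square root (with a > 3): a − 3 = 17, so a = 20.
Check: U(20, 5) = 1156.

a = 20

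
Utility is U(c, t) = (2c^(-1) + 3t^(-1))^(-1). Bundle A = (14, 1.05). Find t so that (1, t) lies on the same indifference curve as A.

U depends on (c, t) only through S = 2c^(-1) + 3t^(-1), so equal utility means equal S. At (14, 1.05): S = 3.
With c = 1: 2·1^(-1) = 2, so 3t^(-1) = 3 − 2 = 1, i.e. t^(-1) = 1/3.
Hence t = 1/(1/3) = 3.
Check: U(1, 3) = 0.3333.

t = 3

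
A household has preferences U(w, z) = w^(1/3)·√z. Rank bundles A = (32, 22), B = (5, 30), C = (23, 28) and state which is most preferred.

Bundle C

Evaluate utility at each bundle:
U(A) = 14.891.
U(B) = 9.366.
U(C) = 15.048.
Highest utility is C, so C ≻ A ≻ B.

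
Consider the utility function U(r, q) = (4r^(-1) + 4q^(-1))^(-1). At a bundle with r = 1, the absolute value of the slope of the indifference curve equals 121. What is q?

q = 11

For CES with ρ = -1, MRS = (q/r)^2.
Setting (q/1)^2 = 121 gives q/1 = 11 and q = 11.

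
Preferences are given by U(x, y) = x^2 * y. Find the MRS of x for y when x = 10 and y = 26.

MU_x = 2·x·y and MU_y = x^2.
MRS = MU_x/MU_y = (2/1)·y/x.
At (10, 26): MRS = 5.2.
The indifference curve has slope −5.2 at this bundle.

MRS = 5.2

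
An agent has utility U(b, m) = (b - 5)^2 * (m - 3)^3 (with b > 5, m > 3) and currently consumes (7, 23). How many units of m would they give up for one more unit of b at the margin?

MU_b = 2·(b−5)·(m−3)^3, MU_m = 3·(b−5)^2·(m−3)^2.
MRS = (2/3)·(m−3)/(b−5).
At (7, 23): MRS = 20/3.
So at (7, 23) the consumer would give up 20/3 units of m for one more unit of b.

MRS = 20/3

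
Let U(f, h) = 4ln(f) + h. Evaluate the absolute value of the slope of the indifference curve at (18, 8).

MU_f = 4/f, MU_h = 1.
MRS = 4/f ÷ 1.
At (18, 8): MRS = 2/9.
The indifference curve has slope −2/9 at this bundle.

MRS = 2/9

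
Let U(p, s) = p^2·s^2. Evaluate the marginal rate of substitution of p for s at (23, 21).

MU_p = 2·p·s^2 and MU_s = 2·p^2·s.
MRS = MU_p/MU_s = s/p.
At (23, 21): MRS = 21/23.
That is, one extra unit of p is worth 21/23 units of s at the margin.

MRS = 21/23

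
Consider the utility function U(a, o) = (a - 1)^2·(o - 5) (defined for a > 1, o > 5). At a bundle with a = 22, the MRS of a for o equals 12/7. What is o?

MU_a = 2·(a−1)·(o−5), MU_o = (a−1)^2.
MRS = (2/1)·(o−5)/(a−1).
Substitute a = 22: MRS = (o − 5)/10.5. Setting this equal to 12/7 gives o − 5 = (12/7)·10.5 = 18, so o = 23.

o = 23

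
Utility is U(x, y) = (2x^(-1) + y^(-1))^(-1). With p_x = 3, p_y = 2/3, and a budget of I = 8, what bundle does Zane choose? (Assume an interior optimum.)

x* = 2, y* = 3

For CES with ρ = -1, MRS = (2/1)·(y/x)^2.
Tangency: set MRS = p_x/p_y = 3/(2/3) = 4.5.
So (y/x)^2 = 2.25; taking the square root, y/x = 1.5, i.e. y = 1.5·x.
Substitute into the budget 3·x + (2/3)·y = 8: 4·x = 8, so x* = 2 and y* = 1.5·2 = 3.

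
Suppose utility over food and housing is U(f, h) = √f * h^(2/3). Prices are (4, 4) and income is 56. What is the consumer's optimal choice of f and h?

f* = 6, h* = 8

MU_f = 0.5·f^(-0.5)·h^(2/3) and MU_h = 2/3·√f·h^(-1/3).
MRS = MU_f/MU_h = (0.75)·h/f.
Tangency: set MRS = p_f/p_h = 4/4 = 1.
So (0.75)·h/f = 1, i.e. h = (4/3)·f.
Substitute into the budget 4·f + 4·h = 56: (28/3)·f = 56, so f* = 6.
Then h* = (4/3)·6 = 8.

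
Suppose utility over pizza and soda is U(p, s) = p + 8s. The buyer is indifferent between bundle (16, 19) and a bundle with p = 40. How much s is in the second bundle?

U(16, 19) = 168.
Set U(40, s) = 168 and solve.
40 + 8s = 168 ⇒ 8s = 128 ⇒ s = 16.
Check: U(40, 16) = 168.

s = 16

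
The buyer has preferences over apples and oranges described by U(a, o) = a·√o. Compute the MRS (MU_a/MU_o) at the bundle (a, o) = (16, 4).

MU_a = √o and MU_o = 0.5·a·o^(-0.5).
MRS = MU_a/MU_o = (2)·o/a.
At (16, 4): MRS = 0.5.
So at (16, 4) the consumer would give up 0.5 units of o for one more unit of a.

MRS = 0.5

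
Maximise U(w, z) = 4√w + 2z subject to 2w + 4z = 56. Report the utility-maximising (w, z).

w* = 4, z* = 12

MU_w = 4/(2√w), MU_z = 2.
MRS = 4/(2√w) ÷ 2.
Tangency: set MRS = p_w/p_z = 2/4 = 0.5.
MRS depends only on w: 1/√w = 0.5 ⇒ √w = 1/0.5 = 2 ⇒ w* = 4.
From the budget, 4·z = 56 − 2·4 = 48, so z* = 12.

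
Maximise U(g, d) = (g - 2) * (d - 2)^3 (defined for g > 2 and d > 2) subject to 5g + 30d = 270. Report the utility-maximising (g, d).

MU_g = (d−2)^3, MU_d = 3·(g−2)·(d−2)^2.
MRS = (1/3)·(d−2)/(g−2).
Tangency: set MRS = p_g/p_d = 5/30 = 1/6.
So (1/3)·(d − 2)/(g − 2) = 1/6, i.e. (d − 2) = 0.5·(g − 2).
Rewrite the budget in excess-of-subsistence terms: 5·(g − 2) + 30·(d − 2) = 270 − 5·2 − 30·2 = 200.
Substituting, 20·(g − 2) = 200, so g − 2 = 10 and g* = 12.
Then d − 2 = 0.5·10 = 5, so d* = 7.

g* = 12, d* = 7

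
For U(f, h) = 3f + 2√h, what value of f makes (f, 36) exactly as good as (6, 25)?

f = 16/3

U(6, 25) = 28.
Set U(f, 36) = 28 and solve.
With h = 36: √36 = 6, so 3f = 28 − 2·6 = 16 and f = 16/3.
Check: U(16/3, 36) = 28.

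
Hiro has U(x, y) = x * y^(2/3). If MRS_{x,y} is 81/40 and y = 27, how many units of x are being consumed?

x = 20

MU_x = y^(2/3) and MU_y = 2/3·x·y^(-1/3).
MRS = MU_x/MU_y = (1.5)·y/x.
Substitute y = 27: MRS = 40.5/x. Setting 40.5/x = 81/40 gives x = 40.5/(81/40) = 20.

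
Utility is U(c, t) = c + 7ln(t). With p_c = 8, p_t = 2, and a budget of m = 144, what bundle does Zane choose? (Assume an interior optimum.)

MU_c = 1, MU_t = 7/t.
MRS = 1 ÷ (7/t).
Tangency: set MRS = p_c/p_t = 8/2 = 4.
MRS depends only on t: (1/7)·t = 4 ⇒ t* = 4/(1/7) = 28.
From the budget, 8·c = 144 − 2·28 = 88, so c* = 11.

c* = 11, t* = 28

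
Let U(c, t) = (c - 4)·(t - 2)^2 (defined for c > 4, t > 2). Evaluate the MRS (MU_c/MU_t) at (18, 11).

MU_c = (t−2)^2, MU_t = 2·(c−4)·(t−2).
MRS = (1/2)·(t−2)/(c−4).
At (18, 11): MRS = 9/28.
That is, one extra unit of c is worth 9/28 units of t at the margin.

MRS = 9/28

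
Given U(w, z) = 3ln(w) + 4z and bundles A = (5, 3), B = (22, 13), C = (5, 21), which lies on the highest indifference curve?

Bundle C

Evaluate utility at each bundle:
U(A) = 16.828.
U(B) = 61.273.
U(C) = 88.828.
Highest utility is C, so C ≻ B ≻ A.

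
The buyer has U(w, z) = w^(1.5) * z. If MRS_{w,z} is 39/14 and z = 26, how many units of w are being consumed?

MU_w = 1.5·√w·z and MU_z = w^(1.5).
MRS = MU_w/MU_z = (1.5)·z/w.
Substitute z = 26: MRS = 39/w. Setting 39/w = 39/14 gives w = 39/(39/14) = 14.

w = 14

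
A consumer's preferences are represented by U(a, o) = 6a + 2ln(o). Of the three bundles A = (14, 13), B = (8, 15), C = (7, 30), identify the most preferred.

Evaluate utility at each bundle:
U(A) = 89.130.
U(B) = 53.416.
U(C) = 48.802.
Highest utility is A, so A ≻ B ≻ C.

Bundle A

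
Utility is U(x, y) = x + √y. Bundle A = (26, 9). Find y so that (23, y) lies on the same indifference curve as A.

U(26, 9) = 29.
Set U(23, y) = 29 and solve.
With x = 23: √y = 29 − 23 = 6, so √y = 6 and y = 36.
Check: U(23, 36) = 29.

y = 36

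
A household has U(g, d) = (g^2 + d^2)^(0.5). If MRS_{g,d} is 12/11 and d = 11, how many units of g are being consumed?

For CES with ρ = 2, MRS = (d/g)^(-1).
Setting (11/g)^(-1) = 12/11 gives 11/g = 11/12 and g = 12.

g = 12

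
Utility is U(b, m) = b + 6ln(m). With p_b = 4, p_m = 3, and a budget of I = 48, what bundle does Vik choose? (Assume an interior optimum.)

MU_b = 1, MU_m = 6/m.
MRS = 1 ÷ (6/m).
Tangency: set MRS = p_b/p_m = 4/3.
MRS depends only on m: (1/6)·m = 4/3 ⇒ m* = (4/3)/(1/6) = 8.
From the budget, 4·b = 48 − 3·8 = 24, so b* = 6.

b* = 6, m* = 8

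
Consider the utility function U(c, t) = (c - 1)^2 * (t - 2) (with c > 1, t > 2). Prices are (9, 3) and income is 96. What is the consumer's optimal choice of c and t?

MU_c = 2·(c−1)·(t−2), MU_t = (c−1)^2.
MRS = (2/1)·(t−2)/(c−1).
Tangency: set MRS = p_c/p_t = 9/3 = 3.
So (2/1)·(t − 2)/(c − 1) = 3, i.e. (t − 2) = 1.5·(c − 1).
Rewrite the budget in excess-of-subsistence terms: 9·(c − 1) + 3·(t − 2) = 96 − 9·1 − 3·2 = 81.
Substituting, 13.5·(c − 1) = 81, so c − 1 = 6 and c* = 7.
Then t − 2 = 1.5·6 = 9, so t* = 11.

c* = 7, t* = 11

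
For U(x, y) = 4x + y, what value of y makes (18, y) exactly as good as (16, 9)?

y = 1

U(16, 9) = 73.
Set U(18, y) = 73 and solve.
4·18 + y = 73 ⇒ y = 1 ⇒ y = 1.
Check: U(18, 1) = 73.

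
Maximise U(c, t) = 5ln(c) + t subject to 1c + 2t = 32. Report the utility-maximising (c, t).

c* = 10, t* = 11

MU_c = 5/c, MU_t = 1.
MRS = 5/c ÷ 1.
Tangency: set MRS = p_c/p_t = 1/2 = 0.5.
MRS depends only on c: 5/c = 0.5 ⇒ c* = 5/0.5 = 10.
From the budget, 2·t = 32 − 1·10 = 22, so t* = 11.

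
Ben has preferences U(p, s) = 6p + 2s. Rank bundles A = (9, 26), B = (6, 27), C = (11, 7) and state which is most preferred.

Bundle A

Evaluate utility at each bundle:
U(A) = 106.
U(B) = 90.
U(C) = 80.
Highest utility is A, so A ≻ B ≻ C.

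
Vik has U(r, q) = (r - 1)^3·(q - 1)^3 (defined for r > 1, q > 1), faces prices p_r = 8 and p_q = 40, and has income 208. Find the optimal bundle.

r* = 11, q* = 3

MU_r = 3·(r−1)^2·(q−1)^3, MU_q = 3·(r−1)^3·(q−1)^2.
MRS = (q−1)/(r−1).
Tangency: set MRS = p_r/p_q = 8/40 = 0.2.
So (q − 1)/(r − 1) = 0.2, i.e. (q − 1) = 0.2·(r − 1).
Rewrite the budget in excess-of-subsistence terms: 8·(r − 1) + 40·(q − 1) = 208 − 8·1 − 40·1 = 160.
Substituting, 16·(r − 1) = 160, so r − 1 = 10 and r* = 11.
Then q − 1 = 0.2·10 = 2, so q* = 3.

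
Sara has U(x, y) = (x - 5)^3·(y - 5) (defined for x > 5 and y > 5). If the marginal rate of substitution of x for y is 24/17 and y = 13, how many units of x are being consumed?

MU_x = 3·(x−5)^2·(y−5), MU_y = (x−5)^3.
MRS = (3/1)·(y−5)/(x−5).
Substitute y = 13: MRS = 24/(x − 5). Setting this equal to 24/17 gives x − 5 = 24/(24/17) = 17, so x = 22.

x = 22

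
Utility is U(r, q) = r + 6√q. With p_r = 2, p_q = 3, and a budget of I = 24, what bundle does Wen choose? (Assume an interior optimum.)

r* = 6, q* = 4

MU_r = 1, MU_q = 6/(2√q).
MRS = 1 ÷ (6/(2√q)).
Tangency: set MRS = p_r/p_q = 2/3.
MRS depends only on q: (1/3)·√q = 2/3 ⇒ √q = (2/3)/(1/3) = 2 ⇒ q* = 4.
From the budget, 2·r = 24 − 3·4 = 12, so r* = 6.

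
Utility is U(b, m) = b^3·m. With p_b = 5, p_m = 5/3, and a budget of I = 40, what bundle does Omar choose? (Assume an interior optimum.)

MU_b = 3·b^2·m and MU_m = b^3.
MRS = MU_b/MU_m = (3/1)·m/b.
Tangency: set MRS = p_b/p_m = 5/(5/3) = 3.
So (3/1)·m/b = 3, i.e. m = b.
Substitute into the budget 5·b + (5/3)·m = 40: (20/3)·b = 40, so b* = 6.
Then m* = 6.

b* = 6, m* = 6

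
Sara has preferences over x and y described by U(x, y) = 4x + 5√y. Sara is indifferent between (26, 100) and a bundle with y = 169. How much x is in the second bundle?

x = 22.25

U(26, 100) = 154.
Set U(x, 169) = 154 and solve.
With y = 169: √169 = 13, so 4x = 154 − 5·13 = 89 and x = 22.25.
Check: U(22.25, 169) = 154.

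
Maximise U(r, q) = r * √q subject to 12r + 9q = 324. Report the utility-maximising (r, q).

r* = 18, q* = 12

MU_r = √q and MU_q = 0.5·r·q^(-0.5).
MRS = MU_r/MU_q = (2)·q/r.
Tangency: set MRS = p_r/p_q = 12/9 = 4/3.
So (2)·q/r = 4/3, i.e. q = (2/3)·r.
Substitute into the budget 12·r + 9·q = 324: 18·r = 324, so r* = 18.
Then q* = (2/3)·18 = 12.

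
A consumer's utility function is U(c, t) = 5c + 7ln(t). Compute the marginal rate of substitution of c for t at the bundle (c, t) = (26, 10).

MU_c = 5, MU_t = 7/t.
MRS = 5 ÷ (7/t).
At (26, 10): MRS = 50/7.
That is, one extra unit of c is worth 50/7 units of t at the margin.

MRS = 50/7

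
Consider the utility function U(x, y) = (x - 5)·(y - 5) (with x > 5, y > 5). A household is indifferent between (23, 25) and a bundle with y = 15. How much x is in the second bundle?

U(23, 25) = 360.
Set U(x, 15) = 360 and solve.
With y = 15: (15 − 5) = 10, so (x − 5) = 360/10 = 36.
So x = 5 + 36 = 41.
Check: U(41, 15) = 360.

x = 41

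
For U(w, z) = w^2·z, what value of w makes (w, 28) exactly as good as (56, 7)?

U(56, 7) = 21952.
Set U(w, 28) = 21952 and solve.
With z = 28: w^2 = 21952/28 = 784; taking the square root, w = 28.
Check: U(28, 28) = 21952.

w = 28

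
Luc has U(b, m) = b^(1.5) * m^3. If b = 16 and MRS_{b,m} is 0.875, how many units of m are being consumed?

m = 28

MU_b = 1.5·√b·m^3 and MU_m = 3·b^(1.5)·m^2.
MRS = MU_b/MU_m = (0.5)·m/b.
Substitute b = 16: MRS = m/32. Setting m/32 = 0.875 gives m = 0.875·32 = 28.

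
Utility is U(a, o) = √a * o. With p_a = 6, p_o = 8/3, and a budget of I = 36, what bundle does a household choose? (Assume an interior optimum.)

a* = 2, o* = 9

MU_a = 0.5·a^(-0.5)·o and MU_o = √a.
MRS = MU_a/MU_o = (0.5)·o/a.
Tangency: set MRS = p_a/p_o = 6/(8/3) = 2.25.
So (0.5)·o/a = 2.25, i.e. o = 4.5·a.
Substitute into the budget 6·a + (8/3)·o = 36: 18·a = 36, so a* = 2.
Then o* = 4.5·2 = 9.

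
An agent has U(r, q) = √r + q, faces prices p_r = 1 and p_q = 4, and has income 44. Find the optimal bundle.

r* = 4, q* = 10

MU_r = 1/(2√r), MU_q = 1.
MRS = 1/(2√r) ÷ 1.
Tangency: set MRS = p_r/p_q = 1/4 = 0.25.
MRS depends only on r: 0.5/√r = 0.25 ⇒ √r = 0.5/0.25 = 2 ⇒ r* = 4.
From the budget, 4·q = 44 − 1·4 = 40, so q* = 10.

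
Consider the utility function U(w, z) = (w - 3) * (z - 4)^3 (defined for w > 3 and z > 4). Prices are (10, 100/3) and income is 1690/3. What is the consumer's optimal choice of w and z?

w* = 13, z* = 13

MU_w = (z−4)^3, MU_z = 3·(w−3)·(z−4)^2.
MRS = (1/3)·(z−4)/(w−3).
Tangency: set MRS = p_w/p_z = 10/(100/3) = 0.3.
So (1/3)·(z − 4)/(w − 3) = 0.3, i.e. (z − 4) = 0.9·(w − 3).
Rewrite the budget in excess-of-subsistence terms: 10·(w − 3) + (100/3)·(z − 4) = 1690/3 − 10·3 − (100/3)·4 = 400.
Substituting, 40·(w − 3) = 400, so w − 3 = 10 and w* = 13.
Then z − 4 = 0.9·10 = 9, so z* = 13.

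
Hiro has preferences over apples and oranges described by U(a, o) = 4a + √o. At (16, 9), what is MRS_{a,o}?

MU_a = 4, MU_o = 1/(2√o).
MRS = 4 ÷ (1/(2√o)).
At (16, 9): MRS = 24.
That is, one extra unit of a is worth 24 units of o at the margin.

MRS = 24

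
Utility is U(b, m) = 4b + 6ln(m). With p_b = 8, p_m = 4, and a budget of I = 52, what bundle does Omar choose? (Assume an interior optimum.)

b* = 5, m* = 3

MU_b = 4, MU_m = 6/m.
MRS = 4 ÷ (6/m).
Tangency: set MRS = p_b/p_m = 8/4 = 2.
MRS depends only on m: (2/3)·m = 2 ⇒ m* = 2/(2/3) = 3.
From the budget, 8·b = 52 − 4·3 = 40, so b* = 5.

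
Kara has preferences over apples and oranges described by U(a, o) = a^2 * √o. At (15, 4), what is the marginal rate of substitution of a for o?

MU_a = 2·a·√o and MU_o = 0.5·a^2·o^(-0.5).
MRS = MU_a/MU_o = (4)·o/a.
At (15, 4): MRS = 16/15.
The indifference curve has slope −16/15 at this bundle.

MRS = 16/15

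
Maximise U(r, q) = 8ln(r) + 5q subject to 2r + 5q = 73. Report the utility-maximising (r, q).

r* = 4, q* = 13

MU_r = 8/r, MU_q = 5.
MRS = 8/r ÷ 5.
Tangency: set MRS = p_r/p_q = 2/5 = 0.4.
MRS depends only on r: 1.6/r = 0.4 ⇒ r* = 1.6/0.4 = 4.
From the budget, 5·q = 73 − 2·4 = 65, so q* = 13.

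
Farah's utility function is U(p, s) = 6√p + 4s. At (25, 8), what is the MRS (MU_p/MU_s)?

MRS = 0.15

MU_p = 6/(2√p), MU_s = 4.
MRS = 6/(2√p) ÷ 4.
At (25, 8): MRS = 0.15.
The indifference curve has slope −0.15 at this bundle.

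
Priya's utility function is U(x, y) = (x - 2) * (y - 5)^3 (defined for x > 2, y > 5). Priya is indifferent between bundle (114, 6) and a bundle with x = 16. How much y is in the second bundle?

U(114, 6) = 112.
Set U(16, y) = 112 and solve.
With x = 16: (16 − 2) = 14, so (y − 5)^3 = 112/14 = 8.
Taking the cube root (with y > 5): y − 5 = 2, so y = 7.
Check: U(16, 7) = 112.

y = 7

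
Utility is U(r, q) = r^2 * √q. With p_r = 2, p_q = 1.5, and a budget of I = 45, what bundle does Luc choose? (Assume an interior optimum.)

MU_r = 2·r·√q and MU_q = 0.5·r^2·q^(-0.5).
MRS = MU_r/MU_q = (4)·q/r.
Tangency: set MRS = p_r/p_q = 2/1.5 = 4/3.
So (4)·q/r = 4/3, i.e. q = (1/3)·r.
Substitute into the budget 2·r + 1.5·q = 45: 2.5·r = 45, so r* = 18.
Then q* = (1/3)·18 = 6.

r* = 18, q* = 6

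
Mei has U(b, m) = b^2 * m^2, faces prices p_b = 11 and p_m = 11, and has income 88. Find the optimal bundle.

MU_b = 2·b·m^2 and MU_m = 2·b^2·m.
MRS = MU_b/MU_m = m/b.
Tangency: set MRS = p_b/p_m = 11/11 = 1.
So m/b = 1, i.e. m = b.
Substitute into the budget 11·b + 11·m = 88: 22·b = 88, so b* = 4.
Then m* = 4.

b* = 4, m* = 4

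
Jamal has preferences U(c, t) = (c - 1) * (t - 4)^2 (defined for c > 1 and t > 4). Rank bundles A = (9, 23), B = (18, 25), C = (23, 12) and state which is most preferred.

Evaluate utility at each bundle:
U(A) = 2888.
U(B) = 7497.
U(C) = 1408.
Highest utility is B, so B ≻ A ≻ C.

Bundle B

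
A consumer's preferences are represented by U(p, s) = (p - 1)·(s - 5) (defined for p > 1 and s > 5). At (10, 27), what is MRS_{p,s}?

MRS = 22/9

MU_p = (s−5), MU_s = (p−1).
MRS = (s−5)/(p−1).
At (10, 27): MRS = 22/9.
So at (10, 27) the consumer would give up 22/9 units of s for one more unit of p.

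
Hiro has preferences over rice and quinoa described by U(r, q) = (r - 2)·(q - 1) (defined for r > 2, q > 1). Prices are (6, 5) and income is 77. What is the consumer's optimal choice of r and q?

r* = 7, q* = 7

MU_r = (q−1), MU_q = (r−2).
MRS = (q−1)/(r−2).
Tangency: set MRS = p_r/p_q = 6/5 = 1.2.
So (q − 1)/(r − 2) = 1.2, i.e. (q − 1) = 1.2·(r − 2).
Rewrite the budget in excess-of-subsistence terms: 6·(r − 2) + 5·(q − 1) = 77 − 6·2 − 5·1 = 60.
Substituting, 12·(r − 2) = 60, so r − 2 = 5 and r* = 7.
Then q − 1 = 1.2·5 = 6, so q* = 7.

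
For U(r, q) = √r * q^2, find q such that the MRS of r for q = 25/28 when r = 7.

q = 25

MU_r = 0.5·r^(-0.5)·q^2 and MU_q = 2·√r·q.
MRS = MU_r/MU_q = (0.25)·q/r.
Substitute r = 7: MRS = q/28. Setting q/28 = 25/28 gives q = (25/28)·28 = 25.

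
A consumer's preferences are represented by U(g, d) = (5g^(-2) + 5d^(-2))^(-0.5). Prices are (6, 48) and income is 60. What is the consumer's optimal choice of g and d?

For CES with ρ = -2, MRS = (d/g)^3.
Tangency: set MRS = p_g/p_d = 6/48 = 0.125.
So (d/g)^3 = 0.125; taking the cube root, d/g = 0.5, i.e. d = 0.5·g.
Substitute into the budget 6·g + 48·d = 60: 30·g = 60, so g* = 2 and d* = 0.5·2 = 1.

g* = 2, d* = 1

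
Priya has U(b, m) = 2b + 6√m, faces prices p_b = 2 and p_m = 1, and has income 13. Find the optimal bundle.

MU_b = 2, MU_m = 6/(2√m).
MRS = 2 ÷ (6/(2√m)).
Tangency: set MRS = p_b/p_m = 2/1 = 2.
MRS depends only on m: (2/3)·√m = 2 ⇒ √m = 2/(2/3) = 3 ⇒ m* = 9.
From the budget, 2·b = 13 − 1·9 = 4, so b* = 2.

b* = 2, m* = 9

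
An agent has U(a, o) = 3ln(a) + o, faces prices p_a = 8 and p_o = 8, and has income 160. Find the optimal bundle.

a* = 3, o* = 17

MU_a = 3/a, MU_o = 1.
MRS = 3/a ÷ 1.
Tangency: set MRS = p_a/p_o = 8/8 = 1.
MRS depends only on a: 3/a = 1 ⇒ a* = 3/1 = 3.
From the budget, 8·o = 160 − 8·3 = 136, so o* = 17.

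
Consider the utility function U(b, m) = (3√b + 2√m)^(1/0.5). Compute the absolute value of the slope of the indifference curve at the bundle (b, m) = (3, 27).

For CES with ρ = 0.5, MRS = (3/2)·√(m/b).
At (3, 27): MRS = 4.5.
That is, one extra unit of b is worth 4.5 units of m at the margin.

MRS = 4.5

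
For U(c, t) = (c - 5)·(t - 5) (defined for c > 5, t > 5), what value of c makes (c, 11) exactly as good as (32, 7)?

c = 14

U(32, 7) = 54.
Set U(c, 11) = 54 and solve.
With t = 11: (11 − 5) = 6, so (c − 5) = 54/6 = 9.
So c = 5 + 9 = 14.
Check: U(14, 11) = 54.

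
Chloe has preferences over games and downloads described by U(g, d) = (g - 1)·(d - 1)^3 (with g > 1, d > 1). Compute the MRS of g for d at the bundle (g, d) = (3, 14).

MU_g = (d−1)^3, MU_d = 3·(g−1)·(d−1)^2.
MRS = (1/3)·(d−1)/(g−1).
At (3, 14): MRS = 13/6.
So at (3, 14) the consumer would give up 13/6 units of d for one more unit of g.

MRS = 13/6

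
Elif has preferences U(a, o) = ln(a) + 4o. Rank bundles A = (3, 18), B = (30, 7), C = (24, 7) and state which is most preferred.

Evaluate utility at each bundle:
U(A) = 73.099.
U(B) = 31.401.
U(C) = 31.178.
Highest utility is A, so A ≻ B ≻ C.

Bundle A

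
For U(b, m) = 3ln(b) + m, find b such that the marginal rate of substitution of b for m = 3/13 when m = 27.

MU_b = 3/b, MU_m = 1.
MRS = 3/b ÷ 1.
MRS depends only on b: 3/b = 3/13 ⇒ b = 3/(3/13) = 13.

b = 13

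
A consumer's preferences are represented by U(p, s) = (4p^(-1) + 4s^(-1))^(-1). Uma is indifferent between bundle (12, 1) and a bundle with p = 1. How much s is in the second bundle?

U depends on (p, s) only through S = 4p^(-1) + 4s^(-1), so equal utility means equal S. At (12, 1): S = 13/3.
With p = 1: 4·1^(-1) = 4, so 4s^(-1) = 13/3 − 4 = 1/3, i.e. s^(-1) = 1/12.
Hence s = 1/(1/12) = 12.
Check: U(1, 12) = 0.2308.

s = 12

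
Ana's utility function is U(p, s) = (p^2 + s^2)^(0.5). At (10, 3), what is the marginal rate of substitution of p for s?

For CES with ρ = 2, MRS = (s/p)^(-1).
At (10, 3): MRS = 10/3.
So at (10, 3) the consumer would give up 10/3 units of s for one more unit of p.

MRS = 10/3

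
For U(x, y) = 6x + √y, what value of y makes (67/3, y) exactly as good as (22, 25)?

y = 9

U(22, 25) = 137.
Set U(67/3, y) = 137 and solve.
With x = 67/3: √y = 137 − 6·67/3 = 3, so √y = 3 and y = 9.
Check: U(67/3, 9) = 137.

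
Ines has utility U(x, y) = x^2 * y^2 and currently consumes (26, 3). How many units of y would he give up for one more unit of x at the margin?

MU_x = 2·x·y^2 and MU_y = 2·x^2·y.
MRS = MU_x/MU_y = y/x.
At (26, 3): MRS = 3/26.
The indifference curve has slope −3/26 at this bundle.

MRS = 3/26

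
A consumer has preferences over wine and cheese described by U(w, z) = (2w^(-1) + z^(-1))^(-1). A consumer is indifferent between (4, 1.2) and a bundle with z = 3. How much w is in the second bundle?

w = 2

U depends on (w, z) only through S = 2w^(-1) + z^(-1), so equal utility means equal S. At (4, 1.2): S = 4/3.
With z = 3: 3^(-1) = 1/3, so 2w^(-1) = 4/3 − 1/3 = 1, i.e. w^(-1) = 0.5.
Hence w = 1/0.5 = 2.
Check: U(2, 3) = 0.75.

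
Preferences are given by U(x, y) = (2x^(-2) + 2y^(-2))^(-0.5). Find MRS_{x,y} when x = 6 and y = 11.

MRS = 1331/216

For CES with ρ = -2, MRS = (y/x)^3.
At (6, 11): MRS = 1331/216.
The indifference curve has slope −1331/216 at this bundle.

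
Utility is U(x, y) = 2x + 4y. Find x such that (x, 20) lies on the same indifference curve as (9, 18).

x = 5

U(9, 18) = 90.
Set U(x, 20) = 90 and solve.
2x + 4·20 = 90 ⇒ 2x = 10 ⇒ x = 5.
Check: U(5, 20) = 90.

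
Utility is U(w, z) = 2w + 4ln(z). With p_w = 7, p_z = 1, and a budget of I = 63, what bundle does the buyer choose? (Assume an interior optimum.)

MU_w = 2, MU_z = 4/z.
MRS = 2 ÷ (4/z).
Tangency: set MRS = p_w/p_z = 7/1 = 7.
MRS depends only on z: 0.5·z = 7 ⇒ z* = 7/0.5 = 14.
From the budget, 7·w = 63 − 1·14 = 49, so w* = 7.

w* = 7, z* = 14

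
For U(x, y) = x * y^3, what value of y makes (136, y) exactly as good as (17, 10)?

U(17, 10) = 17000.
Set U(136, y) = 17000 and solve.
With x = 136: y^3 = 17000/136 = 125; taking the cube root, y = 5.
Check: U(136, 5) = 17000.

y = 5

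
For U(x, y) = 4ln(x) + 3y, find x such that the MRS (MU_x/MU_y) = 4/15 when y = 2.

MU_x = 4/x, MU_y = 3.
MRS = 4/x ÷ 3.
MRS depends only on x: (4/3)/x = 4/15 ⇒ x = (4/3)/(4/15) = 5.

x = 5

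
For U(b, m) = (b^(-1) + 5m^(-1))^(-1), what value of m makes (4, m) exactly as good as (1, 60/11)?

U depends on (b, m) only through S = b^(-1) + 5m^(-1), so equal utility means equal S. At (1, 60/11): S = 23/12.
With b = 4: 4^(-1) = 0.25, so 5m^(-1) = 23/12 − 0.25 = 5/3, i.e. m^(-1) = 1/3.
Hence m = 1/(1/3) = 3.
Check: U(4, 3) = 0.5217.

m = 3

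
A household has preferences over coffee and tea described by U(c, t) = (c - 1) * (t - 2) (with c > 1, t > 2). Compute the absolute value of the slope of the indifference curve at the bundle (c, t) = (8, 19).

MRS = 17/7

MU_c = (t−2), MU_t = (c−1).
MRS = (t−2)/(c−1).
At (8, 19): MRS = 17/7.
The indifference curve has slope −17/7 at this bundle.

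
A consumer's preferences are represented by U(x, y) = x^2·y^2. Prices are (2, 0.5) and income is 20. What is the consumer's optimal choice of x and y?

x* = 5, y* = 20

MU_x = 2·x·y^2 and MU_y = 2·x^2·y.
MRS = MU_x/MU_y = y/x.
Tangency: set MRS = p_x/p_y = 2/0.5 = 4.
So y/x = 4, i.e. y = 4·x.
Substitute into the budget 2·x + 0.5·y = 20: 4·x = 20, so x* = 5.
Then y* = 4·5 = 20.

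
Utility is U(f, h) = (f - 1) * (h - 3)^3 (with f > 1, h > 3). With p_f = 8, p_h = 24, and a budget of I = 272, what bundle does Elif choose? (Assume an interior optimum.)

MU_f = (h−3)^3, MU_h = 3·(f−1)·(h−3)^2.
MRS = (1/3)·(h−3)/(f−1).
Tangency: set MRS = p_f/p_h = 8/24 = 1/3.
So (1/3)·(h − 3)/(f − 1) = 1/3, i.e. (h − 3) = (f − 1).
Rewrite the budget in excess-of-subsistence terms: 8·(f − 1) + 24·(h − 3) = 272 − 8·1 − 24·3 = 192.
Substituting, 32·(f − 1) = 192, so f − 1 = 6 and f* = 7.
Then h − 3 = 6, so h* = 9.

f* = 7, h* = 9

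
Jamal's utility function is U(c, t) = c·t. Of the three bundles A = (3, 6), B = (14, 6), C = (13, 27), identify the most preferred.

Bundle C

Evaluate utility at each bundle:
U(A) = 18.
U(B) = 84.
U(C) = 351.
Highest utility is C, so C ≻ B ≻ A.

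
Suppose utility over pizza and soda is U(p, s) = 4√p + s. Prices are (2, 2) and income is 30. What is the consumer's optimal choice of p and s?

MU_p = 4/(2√p), MU_s = 1.
MRS = 4/(2√p) ÷ 1.
Tangency: set MRS = p_p/p_s = 2/2 = 1.
MRS depends only on p: 2/√p = 1 ⇒ √p = 2/1 = 2 ⇒ p* = 4.
From the budget, 2·s = 30 − 2·4 = 22, so s* = 11.

p* = 4, s* = 11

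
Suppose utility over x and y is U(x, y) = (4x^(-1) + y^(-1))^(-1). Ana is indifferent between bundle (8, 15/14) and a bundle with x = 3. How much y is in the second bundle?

y = 10

U depends on (x, y) only through S = 4x^(-1) + y^(-1), so equal utility means equal S. At (8, 15/14): S = 43/30.
With x = 3: 4·3^(-1) = 4/3, so y^(-1) = 43/30 − 4/3 = 0.1.
Hence y = 1/0.1 = 10.
Check: U(3, 10) = 0.6977.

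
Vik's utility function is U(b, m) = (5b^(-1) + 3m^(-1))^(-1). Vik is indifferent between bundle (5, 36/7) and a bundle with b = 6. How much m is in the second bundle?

m = 4

U depends on (b, m) only through S = 5b^(-1) + 3m^(-1), so equal utility means equal S. At (5, 36/7): S = 19/12.
With b = 6: 5·6^(-1) = 5/6, so 3m^(-1) = 19/12 − 5/6 = 0.75, i.e. m^(-1) = 0.25.
Hence m = 1/0.25 = 4.
Check: U(6, 4) = 0.6316.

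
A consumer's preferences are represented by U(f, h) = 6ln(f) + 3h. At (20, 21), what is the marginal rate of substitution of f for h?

MU_f = 6/f, MU_h = 3.
MRS = 6/f ÷ 3.
At (20, 21): MRS = 0.1.
The indifference curve has slope −0.1 at this bundle.

MRS = 0.1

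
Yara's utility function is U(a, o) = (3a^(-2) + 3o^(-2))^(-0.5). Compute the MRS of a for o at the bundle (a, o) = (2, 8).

For CES with ρ = -2, MRS = (o/a)^3.
At (2, 8): MRS = 64.
So at (2, 8) the consumer would give up 64 units of o for one more unit of a.

MRS = 64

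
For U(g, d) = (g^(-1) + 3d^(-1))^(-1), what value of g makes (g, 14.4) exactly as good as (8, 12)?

g = 6

U depends on (g, d) only through S = g^(-1) + 3d^(-1), so equal utility means equal S. At (8, 12): S = 0.375.
With d = 14.4: 3·14.4^(-1) = 5/24, so g^(-1) = 0.375 − 5/24 = 1/6.
Hence g = 1/(1/6) = 6.
Check: U(6, 14.4) = 2.6667.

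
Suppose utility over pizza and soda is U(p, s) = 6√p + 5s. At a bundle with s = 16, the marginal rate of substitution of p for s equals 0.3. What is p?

p = 4

MU_p = 6/(2√p), MU_s = 5.
MRS = 6/(2√p) ÷ 5.
MRS depends only on p: 0.6/√p = 0.3 ⇒ √p = 0.6/0.3 = 2 ⇒ p = 4.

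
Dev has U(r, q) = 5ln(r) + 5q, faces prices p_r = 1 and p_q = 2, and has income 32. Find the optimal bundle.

MU_r = 5/r, MU_q = 5.
MRS = 5/r ÷ 5.
Tangency: set MRS = p_r/p_q = 1/2 = 0.5.
MRS depends only on r: 1/r = 0.5 ⇒ r* = 1/0.5 = 2.
From the budget, 2·q = 32 − 1·2 = 30, so q* = 15.

r* = 2, q* = 15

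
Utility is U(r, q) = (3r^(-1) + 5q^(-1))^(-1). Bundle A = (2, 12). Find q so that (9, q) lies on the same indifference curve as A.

U depends on (r, q) only through S = 3r^(-1) + 5q^(-1), so equal utility means equal S. At (2, 12): S = 23/12.
With r = 9: 3·9^(-1) = 1/3, so 5q^(-1) = 23/12 − 1/3 = 19/12, i.e. q^(-1) = 19/60.
Hence q = 1/(19/60) = 60/19.
Check: U(9, 60/19) = 0.5217.

q = 60/19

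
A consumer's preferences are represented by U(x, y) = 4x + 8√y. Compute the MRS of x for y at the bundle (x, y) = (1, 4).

MRS = 2

MU_x = 4, MU_y = 8/(2√y).
MRS = 4 ÷ (8/(2√y)).
At (1, 4): MRS = 2.
That is, one extra unit of x is worth 2 units of y at the margin.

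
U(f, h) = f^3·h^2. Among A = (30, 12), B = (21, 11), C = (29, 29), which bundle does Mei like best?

Evaluate utility at each bundle:
U(A) = 3888000.
U(B) = 1120581.
U(C) = 20511149.
Highest utility is C, so C ≻ A ≻ B.

Bundle C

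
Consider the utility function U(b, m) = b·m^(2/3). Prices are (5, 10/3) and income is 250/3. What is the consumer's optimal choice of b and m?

MU_b = m^(2/3) and MU_m = 2/3·b·m^(-1/3).
MRS = MU_b/MU_m = (1.5)·m/b.
Tangency: set MRS = p_b/p_m = 5/(10/3) = 1.5.
So (1.5)·m/b = 1.5, i.e. m = b.
Substitute into the budget 5·b + (10/3)·m = 250/3: (25/3)·b = 250/3, so b* = 10.
Then m* = 10.

b* = 10, m* = 10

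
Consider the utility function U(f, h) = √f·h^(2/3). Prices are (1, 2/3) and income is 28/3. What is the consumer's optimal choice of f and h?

MU_f = 0.5·f^(-0.5)·h^(2/3) and MU_h = 2/3·√f·h^(-1/3).
MRS = MU_f/MU_h = (0.75)·h/f.
Tangency: set MRS = p_f/p_h = 1/(2/3) = 1.5.
So (0.75)·h/f = 1.5, i.e. h = 2·f.
Substitute into the budget 1·f + (2/3)·h = 28/3: (7/3)·f = 28/3, so f* = 4.
Then h* = 2·4 = 8.

f* = 4, h* = 8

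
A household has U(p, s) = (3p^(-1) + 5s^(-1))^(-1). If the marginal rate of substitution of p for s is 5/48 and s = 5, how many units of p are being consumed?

For CES with ρ = -1, MRS = (3/5)·(s/p)^2.
Setting (3/5)·(5/p)^2 = 5/48 gives (5/p)^2 = 25/144, so 5/p = 5/12 and p = 12.

p = 12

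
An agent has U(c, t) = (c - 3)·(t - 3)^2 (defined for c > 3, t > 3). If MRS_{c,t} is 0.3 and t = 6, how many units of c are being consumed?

MU_c = (t−3)^2, MU_t = 2·(c−3)·(t−3).
MRS = (1/2)·(t−3)/(c−3).
Substitute t = 6: MRS = 1.5/(c − 3). Setting this equal to 0.3 gives c − 3 = 1.5/0.3 = 5, so c = 8.

c = 8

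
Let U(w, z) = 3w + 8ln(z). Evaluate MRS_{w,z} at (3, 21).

MU_w = 3, MU_z = 8/z.
MRS = 3 ÷ (8/z).
At (3, 21): MRS = 7.875.
So at (3, 21) the consumer would give up 7.875 units of z for one more unit of w.

MRS = 7.875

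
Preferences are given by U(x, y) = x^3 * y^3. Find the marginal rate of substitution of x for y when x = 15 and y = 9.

MU_x = 3·x^2·y^3 and MU_y = 3·x^3·y^2.
MRS = MU_x/MU_y = y/x.
At (15, 9): MRS = 0.6.
That is, one extra unit of x is worth 0.6 units of y at the margin.

MRS = 0.6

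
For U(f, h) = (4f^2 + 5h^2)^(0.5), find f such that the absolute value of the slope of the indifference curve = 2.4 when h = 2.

For CES with ρ = 2, MRS = (4/5)·(h/f)^(-1).
Setting (4/5)·(2/f)^(-1) = 2.4 gives (2/f)^(-1) = 3, so 2/f = 1/3 and f = 6.

f = 6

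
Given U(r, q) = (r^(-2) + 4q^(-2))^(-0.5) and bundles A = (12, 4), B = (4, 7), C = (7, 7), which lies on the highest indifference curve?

Bundle C

Evaluate utility at each bundle:
U(A) = 1.973.
U(B) = 2.634.
U(C) = 3.130.
Highest utility is C, so C ≻ B ≻ A.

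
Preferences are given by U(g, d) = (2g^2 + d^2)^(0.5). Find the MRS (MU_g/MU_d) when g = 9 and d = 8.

For CES with ρ = 2, MRS = (2/1)·(d/g)^(-1).
At (9, 8): MRS = 2.25.
The indifference curve has slope −2.25 at this bundle.

MRS = 2.25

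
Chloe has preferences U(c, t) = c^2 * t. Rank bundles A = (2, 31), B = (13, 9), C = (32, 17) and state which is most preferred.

Bundle C

Evaluate utility at each bundle:
U(A) = 124.
U(B) = 1521.
U(C) = 17408.
Highest utility is C, so C ≻ B ≻ A.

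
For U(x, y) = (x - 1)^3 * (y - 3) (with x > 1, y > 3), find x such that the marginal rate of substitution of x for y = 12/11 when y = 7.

x = 12

MU_x = 3·(x−1)^2·(y−3), MU_y = (x−1)^3.
MRS = (3/1)·(y−3)/(x−1).
Substitute y = 7: MRS = 12/(x − 1). Setting this equal to 12/11 gives x − 1 = 12/(12/11) = 11, so x = 12.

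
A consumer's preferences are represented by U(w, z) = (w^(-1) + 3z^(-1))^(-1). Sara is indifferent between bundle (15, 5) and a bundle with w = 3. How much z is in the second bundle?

z = 9

U depends on (w, z) only through S = w^(-1) + 3z^(-1), so equal utility means equal S. At (15, 5): S = 2/3.
With w = 3: 3^(-1) = 1/3, so 3z^(-1) = 2/3 − 1/3 = 1/3, i.e. z^(-1) = 1/9.
Hence z = 1/(1/9) = 9.
Check: U(3, 9) = 1.5.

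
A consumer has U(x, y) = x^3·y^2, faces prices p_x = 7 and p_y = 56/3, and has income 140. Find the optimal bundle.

x* = 12, y* = 3

MU_x = 3·x^2·y^2 and MU_y = 2·x^3·y.
MRS = MU_x/MU_y = (3/2)·y/x.
Tangency: set MRS = p_x/p_y = 7/(56/3) = 0.375.
So (3/2)·y/x = 0.375, i.e. y = 0.25·x.
Substitute into the budget 7·x + (56/3)·y = 140: (35/3)·x = 140, so x* = 12.
Then y* = 0.25·12 = 3.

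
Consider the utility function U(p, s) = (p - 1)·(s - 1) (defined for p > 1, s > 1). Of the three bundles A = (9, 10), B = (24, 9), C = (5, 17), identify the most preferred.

Evaluate utility at each bundle:
U(A) = 72.
U(B) = 184.
U(C) = 64.
Highest utility is B, so B ≻ A ≻ C.

Bundle B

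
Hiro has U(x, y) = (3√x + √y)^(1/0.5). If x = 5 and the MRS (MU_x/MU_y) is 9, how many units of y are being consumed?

y = 45

For CES with ρ = 0.5, MRS = (3/1)·√(y/x).
Setting (3/1)·√(y/5) = 9 gives √(y/5) = 3, so y/5 = 9 and y = 45.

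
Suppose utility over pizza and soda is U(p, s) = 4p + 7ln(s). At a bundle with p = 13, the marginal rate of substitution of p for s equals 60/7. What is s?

s = 15

MU_p = 4, MU_s = 7/s.
MRS = 4 ÷ (7/s).
MRS depends only on s: (4/7)·s = 60/7 ⇒ s = (60/7)/(4/7) = 15.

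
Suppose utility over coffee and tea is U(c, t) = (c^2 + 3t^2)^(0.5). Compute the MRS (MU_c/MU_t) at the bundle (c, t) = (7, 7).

MRS = 1/3

For CES with ρ = 2, MRS = (1/3)·(t/c)^(-1).
At (7, 7): MRS = 1/3.
That is, one extra unit of c is worth 1/3 units of t at the margin.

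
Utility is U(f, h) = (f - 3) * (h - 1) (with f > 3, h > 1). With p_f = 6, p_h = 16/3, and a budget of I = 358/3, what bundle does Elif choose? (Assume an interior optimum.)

f* = 11, h* = 10

MU_f = (h−1), MU_h = (f−3).
MRS = (h−1)/(f−3).
Tangency: set MRS = p_f/p_h = 6/(16/3) = 1.125.
So (h − 1)/(f − 3) = 1.125, i.e. (h − 1) = 1.125·(f − 3).
Rewrite the budget in excess-of-subsistence terms: 6·(f − 3) + (16/3)·(h − 1) = 358/3 − 6·3 − (16/3)·1 = 96.
Substituting, 12·(f − 3) = 96, so f − 3 = 8 and f* = 11.
Then h − 1 = 1.125·8 = 9, so h* = 10.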